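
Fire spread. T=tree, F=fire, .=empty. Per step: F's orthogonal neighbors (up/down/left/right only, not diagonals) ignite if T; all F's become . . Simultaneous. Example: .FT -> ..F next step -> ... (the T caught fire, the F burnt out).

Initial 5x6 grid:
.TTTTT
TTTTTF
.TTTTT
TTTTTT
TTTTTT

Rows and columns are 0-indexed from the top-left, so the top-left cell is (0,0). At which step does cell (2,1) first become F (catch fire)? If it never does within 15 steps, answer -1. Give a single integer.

Step 1: cell (2,1)='T' (+3 fires, +1 burnt)
Step 2: cell (2,1)='T' (+4 fires, +3 burnt)
Step 3: cell (2,1)='T' (+5 fires, +4 burnt)
Step 4: cell (2,1)='T' (+5 fires, +5 burnt)
Step 5: cell (2,1)='F' (+5 fires, +5 burnt)
  -> target ignites at step 5
Step 6: cell (2,1)='.' (+2 fires, +5 burnt)
Step 7: cell (2,1)='.' (+2 fires, +2 burnt)
Step 8: cell (2,1)='.' (+1 fires, +2 burnt)
Step 9: cell (2,1)='.' (+0 fires, +1 burnt)
  fire out at step 9

5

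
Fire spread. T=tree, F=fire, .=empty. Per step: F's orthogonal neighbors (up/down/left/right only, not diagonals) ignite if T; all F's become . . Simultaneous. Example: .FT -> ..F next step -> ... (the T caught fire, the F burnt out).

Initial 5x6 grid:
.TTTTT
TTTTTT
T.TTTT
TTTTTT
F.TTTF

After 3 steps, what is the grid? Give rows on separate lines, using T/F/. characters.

Step 1: 3 trees catch fire, 2 burn out
  .TTTTT
  TTTTTT
  T.TTTT
  FTTTTF
  ..TTF.
Step 2: 5 trees catch fire, 3 burn out
  .TTTTT
  TTTTTT
  F.TTTF
  .FTTF.
  ..TF..
Step 3: 6 trees catch fire, 5 burn out
  .TTTTT
  FTTTTF
  ..TTF.
  ..FF..
  ..F...

.TTTTT
FTTTTF
..TTF.
..FF..
..F...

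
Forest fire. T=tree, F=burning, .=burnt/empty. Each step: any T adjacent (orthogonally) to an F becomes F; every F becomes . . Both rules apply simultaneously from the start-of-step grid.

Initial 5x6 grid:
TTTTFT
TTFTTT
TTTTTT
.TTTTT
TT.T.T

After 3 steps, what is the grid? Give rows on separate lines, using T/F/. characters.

Step 1: 7 trees catch fire, 2 burn out
  TTFF.F
  TF.FFT
  TTFTTT
  .TTTTT
  TT.T.T
Step 2: 7 trees catch fire, 7 burn out
  TF....
  F....F
  TF.FFT
  .TFTTT
  TT.T.T
Step 3: 6 trees catch fire, 7 burn out
  F.....
  ......
  F....F
  .F.FFT
  TT.T.T

F.....
......
F....F
.F.FFT
TT.T.T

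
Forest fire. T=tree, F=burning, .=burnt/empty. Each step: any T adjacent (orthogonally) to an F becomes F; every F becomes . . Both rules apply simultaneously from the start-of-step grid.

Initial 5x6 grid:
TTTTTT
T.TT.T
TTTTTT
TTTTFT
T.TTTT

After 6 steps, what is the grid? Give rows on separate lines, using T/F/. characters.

Step 1: 4 trees catch fire, 1 burn out
  TTTTTT
  T.TT.T
  TTTTFT
  TTTF.F
  T.TTFT
Step 2: 5 trees catch fire, 4 burn out
  TTTTTT
  T.TT.T
  TTTF.F
  TTF...
  T.TF.F
Step 3: 5 trees catch fire, 5 burn out
  TTTTTT
  T.TF.F
  TTF...
  TF....
  T.F...
Step 4: 5 trees catch fire, 5 burn out
  TTTFTF
  T.F...
  TF....
  F.....
  T.....
Step 5: 4 trees catch fire, 5 burn out
  TTF.F.
  T.....
  F.....
  ......
  F.....
Step 6: 2 trees catch fire, 4 burn out
  TF....
  F.....
  ......
  ......
  ......

TF....
F.....
......
......
......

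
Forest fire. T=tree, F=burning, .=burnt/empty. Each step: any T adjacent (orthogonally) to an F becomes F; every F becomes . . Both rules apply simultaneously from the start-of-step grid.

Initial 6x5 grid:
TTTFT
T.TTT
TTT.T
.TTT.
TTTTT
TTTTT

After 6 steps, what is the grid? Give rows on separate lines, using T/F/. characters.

Step 1: 3 trees catch fire, 1 burn out
  TTF.F
  T.TFT
  TTT.T
  .TTT.
  TTTTT
  TTTTT
Step 2: 3 trees catch fire, 3 burn out
  TF...
  T.F.F
  TTT.T
  .TTT.
  TTTTT
  TTTTT
Step 3: 3 trees catch fire, 3 burn out
  F....
  T....
  TTF.F
  .TTT.
  TTTTT
  TTTTT
Step 4: 3 trees catch fire, 3 burn out
  .....
  F....
  TF...
  .TFT.
  TTTTT
  TTTTT
Step 5: 4 trees catch fire, 3 burn out
  .....
  .....
  F....
  .F.F.
  TTFTT
  TTTTT
Step 6: 3 trees catch fire, 4 burn out
  .....
  .....
  .....
  .....
  TF.FT
  TTFTT

.....
.....
.....
.....
TF.FT
TTFTT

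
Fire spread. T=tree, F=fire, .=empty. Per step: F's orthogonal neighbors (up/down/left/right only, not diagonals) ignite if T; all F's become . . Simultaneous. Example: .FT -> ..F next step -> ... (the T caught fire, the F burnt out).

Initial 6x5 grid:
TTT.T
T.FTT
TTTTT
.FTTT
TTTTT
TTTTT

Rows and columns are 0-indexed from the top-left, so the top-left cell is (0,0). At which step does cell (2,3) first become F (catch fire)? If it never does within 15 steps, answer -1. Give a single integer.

Step 1: cell (2,3)='T' (+6 fires, +2 burnt)
Step 2: cell (2,3)='F' (+8 fires, +6 burnt)
  -> target ignites at step 2
Step 3: cell (2,3)='.' (+8 fires, +8 burnt)
Step 4: cell (2,3)='.' (+2 fires, +8 burnt)
Step 5: cell (2,3)='.' (+1 fires, +2 burnt)
Step 6: cell (2,3)='.' (+0 fires, +1 burnt)
  fire out at step 6

2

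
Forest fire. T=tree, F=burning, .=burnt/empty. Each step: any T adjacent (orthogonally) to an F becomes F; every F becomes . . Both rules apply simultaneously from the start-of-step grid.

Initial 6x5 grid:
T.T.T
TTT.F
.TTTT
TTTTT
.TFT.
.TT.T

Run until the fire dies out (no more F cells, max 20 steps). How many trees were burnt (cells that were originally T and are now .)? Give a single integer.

Answer: 19

Derivation:
Step 1: +6 fires, +2 burnt (F count now 6)
Step 2: +6 fires, +6 burnt (F count now 6)
Step 3: +3 fires, +6 burnt (F count now 3)
Step 4: +2 fires, +3 burnt (F count now 2)
Step 5: +1 fires, +2 burnt (F count now 1)
Step 6: +1 fires, +1 burnt (F count now 1)
Step 7: +0 fires, +1 burnt (F count now 0)
Fire out after step 7
Initially T: 20, now '.': 29
Total burnt (originally-T cells now '.'): 19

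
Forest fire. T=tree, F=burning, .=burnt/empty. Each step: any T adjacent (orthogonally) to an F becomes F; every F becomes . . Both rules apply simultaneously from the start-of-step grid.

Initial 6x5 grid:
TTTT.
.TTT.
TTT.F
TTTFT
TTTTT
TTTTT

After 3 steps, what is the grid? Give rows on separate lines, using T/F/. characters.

Step 1: 3 trees catch fire, 2 burn out
  TTTT.
  .TTT.
  TTT..
  TTF.F
  TTTFT
  TTTTT
Step 2: 5 trees catch fire, 3 burn out
  TTTT.
  .TTT.
  TTF..
  TF...
  TTF.F
  TTTFT
Step 3: 6 trees catch fire, 5 burn out
  TTTT.
  .TFT.
  TF...
  F....
  TF...
  TTF.F

TTTT.
.TFT.
TF...
F....
TF...
TTF.F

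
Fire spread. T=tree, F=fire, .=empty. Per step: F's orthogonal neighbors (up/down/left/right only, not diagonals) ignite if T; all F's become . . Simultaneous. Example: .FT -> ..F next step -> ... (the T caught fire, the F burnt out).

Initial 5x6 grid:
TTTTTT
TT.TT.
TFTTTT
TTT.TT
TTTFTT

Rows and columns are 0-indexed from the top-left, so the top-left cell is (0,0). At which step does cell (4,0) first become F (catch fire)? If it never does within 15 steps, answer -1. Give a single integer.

Step 1: cell (4,0)='T' (+6 fires, +2 burnt)
Step 2: cell (4,0)='T' (+8 fires, +6 burnt)
Step 3: cell (4,0)='F' (+6 fires, +8 burnt)
  -> target ignites at step 3
Step 4: cell (4,0)='.' (+3 fires, +6 burnt)
Step 5: cell (4,0)='.' (+1 fires, +3 burnt)
Step 6: cell (4,0)='.' (+1 fires, +1 burnt)
Step 7: cell (4,0)='.' (+0 fires, +1 burnt)
  fire out at step 7

3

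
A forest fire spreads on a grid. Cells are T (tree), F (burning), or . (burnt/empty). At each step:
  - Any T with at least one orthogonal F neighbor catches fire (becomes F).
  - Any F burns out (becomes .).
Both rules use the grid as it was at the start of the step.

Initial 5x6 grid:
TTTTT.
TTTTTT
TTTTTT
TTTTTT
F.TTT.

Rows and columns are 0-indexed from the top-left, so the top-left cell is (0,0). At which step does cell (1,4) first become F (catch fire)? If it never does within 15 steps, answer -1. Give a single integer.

Step 1: cell (1,4)='T' (+1 fires, +1 burnt)
Step 2: cell (1,4)='T' (+2 fires, +1 burnt)
Step 3: cell (1,4)='T' (+3 fires, +2 burnt)
Step 4: cell (1,4)='T' (+5 fires, +3 burnt)
Step 5: cell (1,4)='T' (+5 fires, +5 burnt)
Step 6: cell (1,4)='T' (+5 fires, +5 burnt)
Step 7: cell (1,4)='F' (+3 fires, +5 burnt)
  -> target ignites at step 7
Step 8: cell (1,4)='.' (+2 fires, +3 burnt)
Step 9: cell (1,4)='.' (+0 fires, +2 burnt)
  fire out at step 9

7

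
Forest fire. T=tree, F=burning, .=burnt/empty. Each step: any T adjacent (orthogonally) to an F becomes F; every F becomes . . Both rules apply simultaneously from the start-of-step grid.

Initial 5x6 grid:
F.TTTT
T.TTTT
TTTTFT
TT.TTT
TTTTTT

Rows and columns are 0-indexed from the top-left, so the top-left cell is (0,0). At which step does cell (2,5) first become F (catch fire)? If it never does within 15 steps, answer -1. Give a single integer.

Step 1: cell (2,5)='F' (+5 fires, +2 burnt)
  -> target ignites at step 1
Step 2: cell (2,5)='.' (+8 fires, +5 burnt)
Step 3: cell (2,5)='.' (+7 fires, +8 burnt)
Step 4: cell (2,5)='.' (+4 fires, +7 burnt)
Step 5: cell (2,5)='.' (+1 fires, +4 burnt)
Step 6: cell (2,5)='.' (+0 fires, +1 burnt)
  fire out at step 6

1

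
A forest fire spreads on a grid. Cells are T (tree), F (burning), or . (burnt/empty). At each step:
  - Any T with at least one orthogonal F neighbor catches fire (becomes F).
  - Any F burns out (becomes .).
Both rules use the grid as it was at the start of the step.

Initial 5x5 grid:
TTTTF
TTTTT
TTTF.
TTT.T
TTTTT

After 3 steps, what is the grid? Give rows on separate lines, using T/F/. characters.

Step 1: 4 trees catch fire, 2 burn out
  TTTF.
  TTTFF
  TTF..
  TTT.T
  TTTTT
Step 2: 4 trees catch fire, 4 burn out
  TTF..
  TTF..
  TF...
  TTF.T
  TTTTT
Step 3: 5 trees catch fire, 4 burn out
  TF...
  TF...
  F....
  TF..T
  TTFTT

TF...
TF...
F....
TF..T
TTFTT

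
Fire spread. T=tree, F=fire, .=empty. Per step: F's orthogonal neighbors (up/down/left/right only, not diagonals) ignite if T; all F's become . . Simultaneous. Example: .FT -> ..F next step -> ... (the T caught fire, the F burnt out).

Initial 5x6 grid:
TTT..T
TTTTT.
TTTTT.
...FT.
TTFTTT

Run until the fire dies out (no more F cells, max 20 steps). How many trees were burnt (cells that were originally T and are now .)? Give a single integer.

Step 1: +4 fires, +2 burnt (F count now 4)
Step 2: +5 fires, +4 burnt (F count now 5)
Step 3: +4 fires, +5 burnt (F count now 4)
Step 4: +3 fires, +4 burnt (F count now 3)
Step 5: +2 fires, +3 burnt (F count now 2)
Step 6: +1 fires, +2 burnt (F count now 1)
Step 7: +0 fires, +1 burnt (F count now 0)
Fire out after step 7
Initially T: 20, now '.': 29
Total burnt (originally-T cells now '.'): 19

Answer: 19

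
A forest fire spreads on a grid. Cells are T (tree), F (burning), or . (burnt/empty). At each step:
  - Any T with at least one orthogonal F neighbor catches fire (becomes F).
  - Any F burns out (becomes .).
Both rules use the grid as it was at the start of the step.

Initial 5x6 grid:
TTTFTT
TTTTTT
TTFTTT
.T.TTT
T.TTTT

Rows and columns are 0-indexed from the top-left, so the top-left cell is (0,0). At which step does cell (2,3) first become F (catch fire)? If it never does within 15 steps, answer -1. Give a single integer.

Step 1: cell (2,3)='F' (+6 fires, +2 burnt)
  -> target ignites at step 1
Step 2: cell (2,3)='.' (+8 fires, +6 burnt)
Step 3: cell (2,3)='.' (+6 fires, +8 burnt)
Step 4: cell (2,3)='.' (+3 fires, +6 burnt)
Step 5: cell (2,3)='.' (+1 fires, +3 burnt)
Step 6: cell (2,3)='.' (+0 fires, +1 burnt)
  fire out at step 6

1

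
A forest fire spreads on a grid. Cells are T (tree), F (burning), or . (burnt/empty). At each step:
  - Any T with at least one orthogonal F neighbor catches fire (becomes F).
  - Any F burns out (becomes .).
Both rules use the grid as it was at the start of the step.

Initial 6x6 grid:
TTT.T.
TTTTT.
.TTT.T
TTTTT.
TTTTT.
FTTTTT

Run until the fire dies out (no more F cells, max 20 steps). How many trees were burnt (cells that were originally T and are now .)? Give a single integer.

Step 1: +2 fires, +1 burnt (F count now 2)
Step 2: +3 fires, +2 burnt (F count now 3)
Step 3: +3 fires, +3 burnt (F count now 3)
Step 4: +4 fires, +3 burnt (F count now 4)
Step 5: +5 fires, +4 burnt (F count now 5)
Step 6: +5 fires, +5 burnt (F count now 5)
Step 7: +3 fires, +5 burnt (F count now 3)
Step 8: +1 fires, +3 burnt (F count now 1)
Step 9: +1 fires, +1 burnt (F count now 1)
Step 10: +0 fires, +1 burnt (F count now 0)
Fire out after step 10
Initially T: 28, now '.': 35
Total burnt (originally-T cells now '.'): 27

Answer: 27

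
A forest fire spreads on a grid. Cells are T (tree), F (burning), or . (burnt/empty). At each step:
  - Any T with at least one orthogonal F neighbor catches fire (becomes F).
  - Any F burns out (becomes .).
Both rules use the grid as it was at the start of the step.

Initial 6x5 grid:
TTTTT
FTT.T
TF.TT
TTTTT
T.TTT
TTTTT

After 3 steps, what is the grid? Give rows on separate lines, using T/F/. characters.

Step 1: 4 trees catch fire, 2 burn out
  FTTTT
  .FT.T
  F..TT
  TFTTT
  T.TTT
  TTTTT
Step 2: 4 trees catch fire, 4 burn out
  .FTTT
  ..F.T
  ...TT
  F.FTT
  T.TTT
  TTTTT
Step 3: 4 trees catch fire, 4 burn out
  ..FTT
  ....T
  ...TT
  ...FT
  F.FTT
  TTTTT

..FTT
....T
...TT
...FT
F.FTT
TTTTT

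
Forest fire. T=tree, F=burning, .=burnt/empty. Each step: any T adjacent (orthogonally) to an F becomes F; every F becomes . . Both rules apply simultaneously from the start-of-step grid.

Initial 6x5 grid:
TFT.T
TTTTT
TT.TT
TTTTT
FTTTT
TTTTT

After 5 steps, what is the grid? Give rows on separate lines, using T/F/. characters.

Step 1: 6 trees catch fire, 2 burn out
  F.F.T
  TFTTT
  TT.TT
  FTTTT
  .FTTT
  FTTTT
Step 2: 7 trees catch fire, 6 burn out
  ....T
  F.FTT
  FF.TT
  .FTTT
  ..FTT
  .FTTT
Step 3: 4 trees catch fire, 7 burn out
  ....T
  ...FT
  ...TT
  ..FTT
  ...FT
  ..FTT
Step 4: 5 trees catch fire, 4 burn out
  ....T
  ....F
  ...FT
  ...FT
  ....F
  ...FT
Step 5: 4 trees catch fire, 5 burn out
  ....F
  .....
  ....F
  ....F
  .....
  ....F

....F
.....
....F
....F
.....
....F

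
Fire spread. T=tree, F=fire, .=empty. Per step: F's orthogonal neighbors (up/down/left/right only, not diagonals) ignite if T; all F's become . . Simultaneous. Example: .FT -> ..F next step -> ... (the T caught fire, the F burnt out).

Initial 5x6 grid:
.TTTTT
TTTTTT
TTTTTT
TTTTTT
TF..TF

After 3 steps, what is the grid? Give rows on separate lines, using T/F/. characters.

Step 1: 4 trees catch fire, 2 burn out
  .TTTTT
  TTTTTT
  TTTTTT
  TFTTTF
  F...F.
Step 2: 5 trees catch fire, 4 burn out
  .TTTTT
  TTTTTT
  TFTTTF
  F.FTF.
  ......
Step 3: 6 trees catch fire, 5 burn out
  .TTTTT
  TFTTTF
  F.FTF.
  ...F..
  ......

.TTTTT
TFTTTF
F.FTF.
...F..
......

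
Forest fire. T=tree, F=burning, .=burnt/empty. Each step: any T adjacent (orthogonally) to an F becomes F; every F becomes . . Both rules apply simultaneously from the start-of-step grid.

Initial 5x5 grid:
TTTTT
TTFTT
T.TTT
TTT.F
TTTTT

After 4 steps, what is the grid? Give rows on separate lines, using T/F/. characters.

Step 1: 6 trees catch fire, 2 burn out
  TTFTT
  TF.FT
  T.FTF
  TTT..
  TTTTF
Step 2: 7 trees catch fire, 6 burn out
  TF.FT
  F...F
  T..F.
  TTF..
  TTTF.
Step 3: 5 trees catch fire, 7 burn out
  F...F
  .....
  F....
  TF...
  TTF..
Step 4: 2 trees catch fire, 5 burn out
  .....
  .....
  .....
  F....
  TF...

.....
.....
.....
F....
TF...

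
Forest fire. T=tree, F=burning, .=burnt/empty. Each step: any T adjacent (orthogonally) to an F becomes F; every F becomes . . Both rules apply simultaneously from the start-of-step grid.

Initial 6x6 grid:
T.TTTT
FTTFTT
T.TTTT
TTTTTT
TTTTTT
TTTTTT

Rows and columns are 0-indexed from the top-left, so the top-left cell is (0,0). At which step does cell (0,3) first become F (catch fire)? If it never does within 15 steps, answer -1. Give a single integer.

Step 1: cell (0,3)='F' (+7 fires, +2 burnt)
  -> target ignites at step 1
Step 2: cell (0,3)='.' (+7 fires, +7 burnt)
Step 3: cell (0,3)='.' (+7 fires, +7 burnt)
Step 4: cell (0,3)='.' (+6 fires, +7 burnt)
Step 5: cell (0,3)='.' (+4 fires, +6 burnt)
Step 6: cell (0,3)='.' (+1 fires, +4 burnt)
Step 7: cell (0,3)='.' (+0 fires, +1 burnt)
  fire out at step 7

1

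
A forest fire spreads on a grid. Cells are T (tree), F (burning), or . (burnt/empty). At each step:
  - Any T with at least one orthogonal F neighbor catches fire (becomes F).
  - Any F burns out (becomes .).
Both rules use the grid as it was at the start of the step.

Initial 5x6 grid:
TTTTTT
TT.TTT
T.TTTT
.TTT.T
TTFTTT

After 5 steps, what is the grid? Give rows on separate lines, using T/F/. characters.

Step 1: 3 trees catch fire, 1 burn out
  TTTTTT
  TT.TTT
  T.TTTT
  .TFT.T
  TF.FTT
Step 2: 5 trees catch fire, 3 burn out
  TTTTTT
  TT.TTT
  T.FTTT
  .F.F.T
  F...FT
Step 3: 2 trees catch fire, 5 burn out
  TTTTTT
  TT.TTT
  T..FTT
  .....T
  .....F
Step 4: 3 trees catch fire, 2 burn out
  TTTTTT
  TT.FTT
  T...FT
  .....F
  ......
Step 5: 3 trees catch fire, 3 burn out
  TTTFTT
  TT..FT
  T....F
  ......
  ......

TTTFTT
TT..FT
T....F
......
......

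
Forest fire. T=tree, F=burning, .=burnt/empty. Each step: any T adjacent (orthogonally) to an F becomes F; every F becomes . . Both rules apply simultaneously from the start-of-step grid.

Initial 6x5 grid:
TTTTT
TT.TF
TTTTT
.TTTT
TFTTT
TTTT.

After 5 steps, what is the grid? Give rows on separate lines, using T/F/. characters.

Step 1: 7 trees catch fire, 2 burn out
  TTTTF
  TT.F.
  TTTTF
  .FTTT
  F.FTT
  TFTT.
Step 2: 8 trees catch fire, 7 burn out
  TTTF.
  TT...
  TFTF.
  ..FTF
  ...FT
  F.FT.
Step 3: 7 trees catch fire, 8 burn out
  TTF..
  TF...
  F.F..
  ...F.
  ....F
  ...F.
Step 4: 2 trees catch fire, 7 burn out
  TF...
  F....
  .....
  .....
  .....
  .....
Step 5: 1 trees catch fire, 2 burn out
  F....
  .....
  .....
  .....
  .....
  .....

F....
.....
.....
.....
.....
.....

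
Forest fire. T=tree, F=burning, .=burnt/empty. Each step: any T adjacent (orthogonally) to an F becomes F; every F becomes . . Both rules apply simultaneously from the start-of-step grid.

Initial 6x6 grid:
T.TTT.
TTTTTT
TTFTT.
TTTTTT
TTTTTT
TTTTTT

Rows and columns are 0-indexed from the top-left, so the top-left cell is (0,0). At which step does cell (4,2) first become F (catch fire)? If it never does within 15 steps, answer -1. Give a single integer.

Step 1: cell (4,2)='T' (+4 fires, +1 burnt)
Step 2: cell (4,2)='F' (+8 fires, +4 burnt)
  -> target ignites at step 2
Step 3: cell (4,2)='.' (+8 fires, +8 burnt)
Step 4: cell (4,2)='.' (+8 fires, +8 burnt)
Step 5: cell (4,2)='.' (+3 fires, +8 burnt)
Step 6: cell (4,2)='.' (+1 fires, +3 burnt)
Step 7: cell (4,2)='.' (+0 fires, +1 burnt)
  fire out at step 7

2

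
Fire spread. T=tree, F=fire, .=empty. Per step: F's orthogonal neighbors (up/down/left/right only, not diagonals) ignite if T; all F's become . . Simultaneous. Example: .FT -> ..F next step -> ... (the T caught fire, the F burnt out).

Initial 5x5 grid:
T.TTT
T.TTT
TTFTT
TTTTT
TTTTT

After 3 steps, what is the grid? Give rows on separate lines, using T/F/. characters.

Step 1: 4 trees catch fire, 1 burn out
  T.TTT
  T.FTT
  TF.FT
  TTFTT
  TTTTT
Step 2: 7 trees catch fire, 4 burn out
  T.FTT
  T..FT
  F...F
  TF.FT
  TTFTT
Step 3: 7 trees catch fire, 7 burn out
  T..FT
  F...F
  .....
  F...F
  TF.FT

T..FT
F...F
.....
F...F
TF.FT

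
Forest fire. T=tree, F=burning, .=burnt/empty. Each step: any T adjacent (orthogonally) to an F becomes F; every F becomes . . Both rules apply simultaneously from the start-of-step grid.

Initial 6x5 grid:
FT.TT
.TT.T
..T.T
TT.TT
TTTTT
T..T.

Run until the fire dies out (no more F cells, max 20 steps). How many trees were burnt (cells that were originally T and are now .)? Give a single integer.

Step 1: +1 fires, +1 burnt (F count now 1)
Step 2: +1 fires, +1 burnt (F count now 1)
Step 3: +1 fires, +1 burnt (F count now 1)
Step 4: +1 fires, +1 burnt (F count now 1)
Step 5: +0 fires, +1 burnt (F count now 0)
Fire out after step 5
Initially T: 19, now '.': 15
Total burnt (originally-T cells now '.'): 4

Answer: 4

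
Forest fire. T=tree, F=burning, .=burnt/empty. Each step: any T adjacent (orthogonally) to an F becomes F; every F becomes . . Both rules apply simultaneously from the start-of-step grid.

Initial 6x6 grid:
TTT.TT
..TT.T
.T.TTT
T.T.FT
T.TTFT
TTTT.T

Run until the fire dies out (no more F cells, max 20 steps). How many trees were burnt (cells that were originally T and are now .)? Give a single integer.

Step 1: +4 fires, +2 burnt (F count now 4)
Step 2: +5 fires, +4 burnt (F count now 5)
Step 3: +4 fires, +5 burnt (F count now 4)
Step 4: +3 fires, +4 burnt (F count now 3)
Step 5: +3 fires, +3 burnt (F count now 3)
Step 6: +2 fires, +3 burnt (F count now 2)
Step 7: +2 fires, +2 burnt (F count now 2)
Step 8: +0 fires, +2 burnt (F count now 0)
Fire out after step 8
Initially T: 24, now '.': 35
Total burnt (originally-T cells now '.'): 23

Answer: 23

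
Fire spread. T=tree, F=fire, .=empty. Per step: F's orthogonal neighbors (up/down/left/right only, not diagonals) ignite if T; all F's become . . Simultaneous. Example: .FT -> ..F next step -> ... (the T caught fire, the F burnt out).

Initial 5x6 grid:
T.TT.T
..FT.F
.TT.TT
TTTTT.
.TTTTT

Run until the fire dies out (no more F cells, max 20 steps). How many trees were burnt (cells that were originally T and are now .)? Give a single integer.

Answer: 18

Derivation:
Step 1: +5 fires, +2 burnt (F count now 5)
Step 2: +4 fires, +5 burnt (F count now 4)
Step 3: +4 fires, +4 burnt (F count now 4)
Step 4: +4 fires, +4 burnt (F count now 4)
Step 5: +1 fires, +4 burnt (F count now 1)
Step 6: +0 fires, +1 burnt (F count now 0)
Fire out after step 6
Initially T: 19, now '.': 29
Total burnt (originally-T cells now '.'): 18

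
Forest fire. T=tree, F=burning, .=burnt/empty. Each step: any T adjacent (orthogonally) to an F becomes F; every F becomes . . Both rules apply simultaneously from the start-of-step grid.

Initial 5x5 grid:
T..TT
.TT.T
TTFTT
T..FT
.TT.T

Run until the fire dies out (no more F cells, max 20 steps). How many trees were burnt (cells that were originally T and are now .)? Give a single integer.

Step 1: +4 fires, +2 burnt (F count now 4)
Step 2: +4 fires, +4 burnt (F count now 4)
Step 3: +2 fires, +4 burnt (F count now 2)
Step 4: +1 fires, +2 burnt (F count now 1)
Step 5: +1 fires, +1 burnt (F count now 1)
Step 6: +0 fires, +1 burnt (F count now 0)
Fire out after step 6
Initially T: 15, now '.': 22
Total burnt (originally-T cells now '.'): 12

Answer: 12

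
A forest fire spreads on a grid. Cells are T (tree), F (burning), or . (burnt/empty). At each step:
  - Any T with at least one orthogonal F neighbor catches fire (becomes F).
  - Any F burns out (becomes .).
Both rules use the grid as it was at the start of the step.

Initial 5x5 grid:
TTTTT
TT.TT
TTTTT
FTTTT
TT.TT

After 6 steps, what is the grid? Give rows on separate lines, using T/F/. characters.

Step 1: 3 trees catch fire, 1 burn out
  TTTTT
  TT.TT
  FTTTT
  .FTTT
  FT.TT
Step 2: 4 trees catch fire, 3 burn out
  TTTTT
  FT.TT
  .FTTT
  ..FTT
  .F.TT
Step 3: 4 trees catch fire, 4 burn out
  FTTTT
  .F.TT
  ..FTT
  ...FT
  ...TT
Step 4: 4 trees catch fire, 4 burn out
  .FTTT
  ...TT
  ...FT
  ....F
  ...FT
Step 5: 4 trees catch fire, 4 burn out
  ..FTT
  ...FT
  ....F
  .....
  ....F
Step 6: 2 trees catch fire, 4 burn out
  ...FT
  ....F
  .....
  .....
  .....

...FT
....F
.....
.....
.....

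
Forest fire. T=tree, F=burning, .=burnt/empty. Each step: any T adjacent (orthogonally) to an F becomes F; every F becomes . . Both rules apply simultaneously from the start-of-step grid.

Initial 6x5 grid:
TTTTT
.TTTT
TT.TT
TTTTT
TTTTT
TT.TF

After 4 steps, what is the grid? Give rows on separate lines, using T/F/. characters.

Step 1: 2 trees catch fire, 1 burn out
  TTTTT
  .TTTT
  TT.TT
  TTTTT
  TTTTF
  TT.F.
Step 2: 2 trees catch fire, 2 burn out
  TTTTT
  .TTTT
  TT.TT
  TTTTF
  TTTF.
  TT...
Step 3: 3 trees catch fire, 2 burn out
  TTTTT
  .TTTT
  TT.TF
  TTTF.
  TTF..
  TT...
Step 4: 4 trees catch fire, 3 burn out
  TTTTT
  .TTTF
  TT.F.
  TTF..
  TF...
  TT...

TTTTT
.TTTF
TT.F.
TTF..
TF...
TT...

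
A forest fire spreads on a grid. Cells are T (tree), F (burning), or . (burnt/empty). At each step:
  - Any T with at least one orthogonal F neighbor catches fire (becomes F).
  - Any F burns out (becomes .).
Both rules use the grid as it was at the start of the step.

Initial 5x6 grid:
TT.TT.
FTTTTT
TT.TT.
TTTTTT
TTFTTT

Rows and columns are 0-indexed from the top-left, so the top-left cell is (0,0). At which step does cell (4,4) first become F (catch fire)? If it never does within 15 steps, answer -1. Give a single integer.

Step 1: cell (4,4)='T' (+6 fires, +2 burnt)
Step 2: cell (4,4)='F' (+8 fires, +6 burnt)
  -> target ignites at step 2
Step 3: cell (4,4)='.' (+4 fires, +8 burnt)
Step 4: cell (4,4)='.' (+4 fires, +4 burnt)
Step 5: cell (4,4)='.' (+2 fires, +4 burnt)
Step 6: cell (4,4)='.' (+0 fires, +2 burnt)
  fire out at step 6

2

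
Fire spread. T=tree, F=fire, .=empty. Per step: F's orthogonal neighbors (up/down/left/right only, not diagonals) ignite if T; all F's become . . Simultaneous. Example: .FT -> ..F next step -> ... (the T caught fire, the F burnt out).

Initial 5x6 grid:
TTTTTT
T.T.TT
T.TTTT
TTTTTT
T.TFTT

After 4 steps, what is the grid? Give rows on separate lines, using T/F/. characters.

Step 1: 3 trees catch fire, 1 burn out
  TTTTTT
  T.T.TT
  T.TTTT
  TTTFTT
  T.F.FT
Step 2: 4 trees catch fire, 3 burn out
  TTTTTT
  T.T.TT
  T.TFTT
  TTF.FT
  T....F
Step 3: 4 trees catch fire, 4 burn out
  TTTTTT
  T.T.TT
  T.F.FT
  TF...F
  T.....
Step 4: 4 trees catch fire, 4 burn out
  TTTTTT
  T.F.FT
  T....F
  F.....
  T.....

TTTTTT
T.F.FT
T....F
F.....
T.....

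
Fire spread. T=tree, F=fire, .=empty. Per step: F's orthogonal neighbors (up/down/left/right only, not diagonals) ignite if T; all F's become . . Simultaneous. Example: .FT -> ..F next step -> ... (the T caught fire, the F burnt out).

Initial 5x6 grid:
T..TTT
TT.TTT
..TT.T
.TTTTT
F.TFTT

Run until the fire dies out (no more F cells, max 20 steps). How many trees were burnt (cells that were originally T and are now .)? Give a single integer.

Answer: 17

Derivation:
Step 1: +3 fires, +2 burnt (F count now 3)
Step 2: +4 fires, +3 burnt (F count now 4)
Step 3: +4 fires, +4 burnt (F count now 4)
Step 4: +3 fires, +4 burnt (F count now 3)
Step 5: +2 fires, +3 burnt (F count now 2)
Step 6: +1 fires, +2 burnt (F count now 1)
Step 7: +0 fires, +1 burnt (F count now 0)
Fire out after step 7
Initially T: 20, now '.': 27
Total burnt (originally-T cells now '.'): 17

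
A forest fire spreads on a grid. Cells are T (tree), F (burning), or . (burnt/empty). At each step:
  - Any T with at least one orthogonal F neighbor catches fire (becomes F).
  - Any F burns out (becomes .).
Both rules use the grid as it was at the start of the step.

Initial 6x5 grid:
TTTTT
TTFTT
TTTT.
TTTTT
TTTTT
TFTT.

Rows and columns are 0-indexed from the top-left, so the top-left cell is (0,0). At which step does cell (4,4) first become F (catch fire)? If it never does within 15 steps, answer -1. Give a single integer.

Step 1: cell (4,4)='T' (+7 fires, +2 burnt)
Step 2: cell (4,4)='T' (+11 fires, +7 burnt)
Step 3: cell (4,4)='T' (+6 fires, +11 burnt)
Step 4: cell (4,4)='F' (+2 fires, +6 burnt)
  -> target ignites at step 4
Step 5: cell (4,4)='.' (+0 fires, +2 burnt)
  fire out at step 5

4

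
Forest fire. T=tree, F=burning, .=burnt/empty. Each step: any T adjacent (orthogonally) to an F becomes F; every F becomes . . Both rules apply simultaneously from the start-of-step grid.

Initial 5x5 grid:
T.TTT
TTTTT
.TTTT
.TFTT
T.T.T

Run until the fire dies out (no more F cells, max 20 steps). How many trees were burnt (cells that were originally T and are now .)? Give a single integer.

Answer: 18

Derivation:
Step 1: +4 fires, +1 burnt (F count now 4)
Step 2: +4 fires, +4 burnt (F count now 4)
Step 3: +5 fires, +4 burnt (F count now 5)
Step 4: +3 fires, +5 burnt (F count now 3)
Step 5: +2 fires, +3 burnt (F count now 2)
Step 6: +0 fires, +2 burnt (F count now 0)
Fire out after step 6
Initially T: 19, now '.': 24
Total burnt (originally-T cells now '.'): 18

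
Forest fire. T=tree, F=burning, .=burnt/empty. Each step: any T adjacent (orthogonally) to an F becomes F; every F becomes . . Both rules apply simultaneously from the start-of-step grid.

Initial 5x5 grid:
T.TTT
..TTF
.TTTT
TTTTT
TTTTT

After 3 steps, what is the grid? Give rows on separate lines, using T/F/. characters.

Step 1: 3 trees catch fire, 1 burn out
  T.TTF
  ..TF.
  .TTTF
  TTTTT
  TTTTT
Step 2: 4 trees catch fire, 3 burn out
  T.TF.
  ..F..
  .TTF.
  TTTTF
  TTTTT
Step 3: 4 trees catch fire, 4 burn out
  T.F..
  .....
  .TF..
  TTTF.
  TTTTF

T.F..
.....
.TF..
TTTF.
TTTTF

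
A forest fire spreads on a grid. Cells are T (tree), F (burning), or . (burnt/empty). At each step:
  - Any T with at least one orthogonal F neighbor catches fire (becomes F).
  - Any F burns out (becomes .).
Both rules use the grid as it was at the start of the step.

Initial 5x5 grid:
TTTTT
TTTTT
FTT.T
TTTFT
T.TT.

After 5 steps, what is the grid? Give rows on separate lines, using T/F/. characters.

Step 1: 6 trees catch fire, 2 burn out
  TTTTT
  FTTTT
  .FT.T
  FTF.F
  T.TF.
Step 2: 7 trees catch fire, 6 burn out
  FTTTT
  .FTTT
  ..F.F
  .F...
  F.F..
Step 3: 3 trees catch fire, 7 burn out
  .FTTT
  ..FTF
  .....
  .....
  .....
Step 4: 3 trees catch fire, 3 burn out
  ..FTF
  ...F.
  .....
  .....
  .....
Step 5: 1 trees catch fire, 3 burn out
  ...F.
  .....
  .....
  .....
  .....

...F.
.....
.....
.....
.....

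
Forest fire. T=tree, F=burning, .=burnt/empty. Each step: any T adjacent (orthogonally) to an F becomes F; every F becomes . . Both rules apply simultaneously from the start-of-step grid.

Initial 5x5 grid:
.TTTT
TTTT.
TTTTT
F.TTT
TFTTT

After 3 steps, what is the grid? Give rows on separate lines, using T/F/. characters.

Step 1: 3 trees catch fire, 2 burn out
  .TTTT
  TTTT.
  FTTTT
  ..TTT
  F.FTT
Step 2: 4 trees catch fire, 3 burn out
  .TTTT
  FTTT.
  .FTTT
  ..FTT
  ...FT
Step 3: 4 trees catch fire, 4 burn out
  .TTTT
  .FTT.
  ..FTT
  ...FT
  ....F

.TTTT
.FTT.
..FTT
...FT
....F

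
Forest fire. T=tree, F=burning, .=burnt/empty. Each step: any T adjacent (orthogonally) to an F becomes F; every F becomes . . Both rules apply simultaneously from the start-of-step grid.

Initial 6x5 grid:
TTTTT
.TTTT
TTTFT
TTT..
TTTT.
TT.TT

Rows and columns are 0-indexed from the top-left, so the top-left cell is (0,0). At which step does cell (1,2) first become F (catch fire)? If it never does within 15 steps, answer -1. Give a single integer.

Step 1: cell (1,2)='T' (+3 fires, +1 burnt)
Step 2: cell (1,2)='F' (+5 fires, +3 burnt)
  -> target ignites at step 2
Step 3: cell (1,2)='.' (+6 fires, +5 burnt)
Step 4: cell (1,2)='.' (+4 fires, +6 burnt)
Step 5: cell (1,2)='.' (+4 fires, +4 burnt)
Step 6: cell (1,2)='.' (+2 fires, +4 burnt)
Step 7: cell (1,2)='.' (+0 fires, +2 burnt)
  fire out at step 7

2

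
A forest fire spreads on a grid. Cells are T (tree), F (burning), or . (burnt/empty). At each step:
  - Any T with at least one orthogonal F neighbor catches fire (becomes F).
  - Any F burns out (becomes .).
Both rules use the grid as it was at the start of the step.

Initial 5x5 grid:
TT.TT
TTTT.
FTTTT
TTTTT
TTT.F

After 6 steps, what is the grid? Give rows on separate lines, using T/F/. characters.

Step 1: 4 trees catch fire, 2 burn out
  TT.TT
  FTTT.
  .FTTT
  FTTTF
  TTT..
Step 2: 7 trees catch fire, 4 burn out
  FT.TT
  .FTT.
  ..FTF
  .FTF.
  FTT..
Step 3: 5 trees catch fire, 7 burn out
  .F.TT
  ..FT.
  ...F.
  ..F..
  .FT..
Step 4: 2 trees catch fire, 5 burn out
  ...TT
  ...F.
  .....
  .....
  ..F..
Step 5: 1 trees catch fire, 2 burn out
  ...FT
  .....
  .....
  .....
  .....
Step 6: 1 trees catch fire, 1 burn out
  ....F
  .....
  .....
  .....
  .....

....F
.....
.....
.....
.....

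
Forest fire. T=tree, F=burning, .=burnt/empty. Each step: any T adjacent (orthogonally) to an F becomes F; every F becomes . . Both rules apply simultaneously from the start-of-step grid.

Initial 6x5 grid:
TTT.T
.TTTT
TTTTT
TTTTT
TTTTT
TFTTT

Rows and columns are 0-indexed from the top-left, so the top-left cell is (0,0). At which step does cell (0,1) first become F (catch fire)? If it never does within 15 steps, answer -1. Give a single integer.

Step 1: cell (0,1)='T' (+3 fires, +1 burnt)
Step 2: cell (0,1)='T' (+4 fires, +3 burnt)
Step 3: cell (0,1)='T' (+5 fires, +4 burnt)
Step 4: cell (0,1)='T' (+5 fires, +5 burnt)
Step 5: cell (0,1)='F' (+4 fires, +5 burnt)
  -> target ignites at step 5
Step 6: cell (0,1)='.' (+4 fires, +4 burnt)
Step 7: cell (0,1)='.' (+1 fires, +4 burnt)
Step 8: cell (0,1)='.' (+1 fires, +1 burnt)
Step 9: cell (0,1)='.' (+0 fires, +1 burnt)
  fire out at step 9

5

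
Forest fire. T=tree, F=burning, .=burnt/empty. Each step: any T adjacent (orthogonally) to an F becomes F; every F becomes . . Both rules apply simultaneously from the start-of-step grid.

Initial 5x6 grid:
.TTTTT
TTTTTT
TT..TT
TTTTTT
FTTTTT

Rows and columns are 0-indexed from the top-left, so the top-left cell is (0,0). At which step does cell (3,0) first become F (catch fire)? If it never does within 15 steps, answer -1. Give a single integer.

Step 1: cell (3,0)='F' (+2 fires, +1 burnt)
  -> target ignites at step 1
Step 2: cell (3,0)='.' (+3 fires, +2 burnt)
Step 3: cell (3,0)='.' (+4 fires, +3 burnt)
Step 4: cell (3,0)='.' (+3 fires, +4 burnt)
Step 5: cell (3,0)='.' (+4 fires, +3 burnt)
Step 6: cell (3,0)='.' (+4 fires, +4 burnt)
Step 7: cell (3,0)='.' (+3 fires, +4 burnt)
Step 8: cell (3,0)='.' (+2 fires, +3 burnt)
Step 9: cell (3,0)='.' (+1 fires, +2 burnt)
Step 10: cell (3,0)='.' (+0 fires, +1 burnt)
  fire out at step 10

1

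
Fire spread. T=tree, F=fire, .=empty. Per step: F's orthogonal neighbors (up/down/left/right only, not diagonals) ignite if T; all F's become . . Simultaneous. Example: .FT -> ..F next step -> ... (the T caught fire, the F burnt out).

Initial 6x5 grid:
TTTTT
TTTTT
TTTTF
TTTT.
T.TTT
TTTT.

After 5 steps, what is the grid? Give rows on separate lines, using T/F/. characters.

Step 1: 2 trees catch fire, 1 burn out
  TTTTT
  TTTTF
  TTTF.
  TTTT.
  T.TTT
  TTTT.
Step 2: 4 trees catch fire, 2 burn out
  TTTTF
  TTTF.
  TTF..
  TTTF.
  T.TTT
  TTTT.
Step 3: 5 trees catch fire, 4 burn out
  TTTF.
  TTF..
  TF...
  TTF..
  T.TFT
  TTTT.
Step 4: 7 trees catch fire, 5 burn out
  TTF..
  TF...
  F....
  TF...
  T.F.F
  TTTF.
Step 5: 4 trees catch fire, 7 burn out
  TF...
  F....
  .....
  F....
  T....
  TTF..

TF...
F....
.....
F....
T....
TTF..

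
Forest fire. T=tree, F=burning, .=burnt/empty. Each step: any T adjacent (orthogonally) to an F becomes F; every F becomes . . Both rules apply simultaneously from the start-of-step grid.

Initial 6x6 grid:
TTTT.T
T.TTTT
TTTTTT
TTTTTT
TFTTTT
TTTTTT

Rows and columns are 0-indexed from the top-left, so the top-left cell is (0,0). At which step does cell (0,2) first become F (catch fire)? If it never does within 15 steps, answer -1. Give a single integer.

Step 1: cell (0,2)='T' (+4 fires, +1 burnt)
Step 2: cell (0,2)='T' (+6 fires, +4 burnt)
Step 3: cell (0,2)='T' (+5 fires, +6 burnt)
Step 4: cell (0,2)='T' (+6 fires, +5 burnt)
Step 5: cell (0,2)='F' (+6 fires, +6 burnt)
  -> target ignites at step 5
Step 6: cell (0,2)='.' (+4 fires, +6 burnt)
Step 7: cell (0,2)='.' (+1 fires, +4 burnt)
Step 8: cell (0,2)='.' (+1 fires, +1 burnt)
Step 9: cell (0,2)='.' (+0 fires, +1 burnt)
  fire out at step 9

5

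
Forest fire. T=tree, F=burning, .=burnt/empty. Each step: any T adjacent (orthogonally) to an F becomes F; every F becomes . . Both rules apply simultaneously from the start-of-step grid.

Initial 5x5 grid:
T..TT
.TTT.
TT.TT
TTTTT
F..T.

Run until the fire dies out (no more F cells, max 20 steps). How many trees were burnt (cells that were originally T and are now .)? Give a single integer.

Step 1: +1 fires, +1 burnt (F count now 1)
Step 2: +2 fires, +1 burnt (F count now 2)
Step 3: +2 fires, +2 burnt (F count now 2)
Step 4: +2 fires, +2 burnt (F count now 2)
Step 5: +4 fires, +2 burnt (F count now 4)
Step 6: +2 fires, +4 burnt (F count now 2)
Step 7: +1 fires, +2 burnt (F count now 1)
Step 8: +1 fires, +1 burnt (F count now 1)
Step 9: +0 fires, +1 burnt (F count now 0)
Fire out after step 9
Initially T: 16, now '.': 24
Total burnt (originally-T cells now '.'): 15

Answer: 15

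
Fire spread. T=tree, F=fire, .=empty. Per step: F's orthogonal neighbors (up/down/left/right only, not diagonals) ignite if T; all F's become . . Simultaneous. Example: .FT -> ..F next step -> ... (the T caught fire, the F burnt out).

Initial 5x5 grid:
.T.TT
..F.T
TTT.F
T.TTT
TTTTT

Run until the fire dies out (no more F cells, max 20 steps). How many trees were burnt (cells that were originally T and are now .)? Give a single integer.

Answer: 15

Derivation:
Step 1: +3 fires, +2 burnt (F count now 3)
Step 2: +5 fires, +3 burnt (F count now 5)
Step 3: +4 fires, +5 burnt (F count now 4)
Step 4: +2 fires, +4 burnt (F count now 2)
Step 5: +1 fires, +2 burnt (F count now 1)
Step 6: +0 fires, +1 burnt (F count now 0)
Fire out after step 6
Initially T: 16, now '.': 24
Total burnt (originally-T cells now '.'): 15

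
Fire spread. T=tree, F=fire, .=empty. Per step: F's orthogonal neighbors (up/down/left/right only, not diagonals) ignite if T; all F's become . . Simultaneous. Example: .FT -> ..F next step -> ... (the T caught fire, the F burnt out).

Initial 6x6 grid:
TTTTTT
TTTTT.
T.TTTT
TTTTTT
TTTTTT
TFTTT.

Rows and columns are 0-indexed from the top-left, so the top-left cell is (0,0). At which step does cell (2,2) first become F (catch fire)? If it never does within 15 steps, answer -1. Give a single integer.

Step 1: cell (2,2)='T' (+3 fires, +1 burnt)
Step 2: cell (2,2)='T' (+4 fires, +3 burnt)
Step 3: cell (2,2)='T' (+4 fires, +4 burnt)
Step 4: cell (2,2)='F' (+4 fires, +4 burnt)
  -> target ignites at step 4
Step 5: cell (2,2)='.' (+5 fires, +4 burnt)
Step 6: cell (2,2)='.' (+6 fires, +5 burnt)
Step 7: cell (2,2)='.' (+4 fires, +6 burnt)
Step 8: cell (2,2)='.' (+1 fires, +4 burnt)
Step 9: cell (2,2)='.' (+1 fires, +1 burnt)
Step 10: cell (2,2)='.' (+0 fires, +1 burnt)
  fire out at step 10

4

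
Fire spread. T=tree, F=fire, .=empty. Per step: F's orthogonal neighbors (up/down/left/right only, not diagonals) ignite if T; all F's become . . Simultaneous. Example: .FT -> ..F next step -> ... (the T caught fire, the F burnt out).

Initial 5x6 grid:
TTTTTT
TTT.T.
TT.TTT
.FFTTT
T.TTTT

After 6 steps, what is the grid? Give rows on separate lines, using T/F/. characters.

Step 1: 3 trees catch fire, 2 burn out
  TTTTTT
  TTT.T.
  TF.TTT
  ...FTT
  T.FTTT
Step 2: 5 trees catch fire, 3 burn out
  TTTTTT
  TFT.T.
  F..FTT
  ....FT
  T..FTT
Step 3: 6 trees catch fire, 5 burn out
  TFTTTT
  F.F.T.
  ....FT
  .....F
  T...FT
Step 4: 5 trees catch fire, 6 burn out
  F.FTTT
  ....F.
  .....F
  ......
  T....F
Step 5: 2 trees catch fire, 5 burn out
  ...FFT
  ......
  ......
  ......
  T.....
Step 6: 1 trees catch fire, 2 burn out
  .....F
  ......
  ......
  ......
  T.....

.....F
......
......
......
T.....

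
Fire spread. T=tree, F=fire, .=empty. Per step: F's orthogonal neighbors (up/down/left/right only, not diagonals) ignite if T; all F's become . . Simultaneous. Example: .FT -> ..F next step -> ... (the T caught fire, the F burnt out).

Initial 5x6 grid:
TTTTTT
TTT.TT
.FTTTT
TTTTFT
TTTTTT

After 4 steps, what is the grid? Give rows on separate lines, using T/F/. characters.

Step 1: 7 trees catch fire, 2 burn out
  TTTTTT
  TFT.TT
  ..FTFT
  TFTF.F
  TTTTFT
Step 2: 11 trees catch fire, 7 burn out
  TFTTTT
  F.F.FT
  ...F.F
  F.F...
  TFTF.F
Step 3: 6 trees catch fire, 11 burn out
  F.FTFT
  .....F
  ......
  ......
  F.F...
Step 4: 2 trees catch fire, 6 burn out
  ...F.F
  ......
  ......
  ......
  ......

...F.F
......
......
......
......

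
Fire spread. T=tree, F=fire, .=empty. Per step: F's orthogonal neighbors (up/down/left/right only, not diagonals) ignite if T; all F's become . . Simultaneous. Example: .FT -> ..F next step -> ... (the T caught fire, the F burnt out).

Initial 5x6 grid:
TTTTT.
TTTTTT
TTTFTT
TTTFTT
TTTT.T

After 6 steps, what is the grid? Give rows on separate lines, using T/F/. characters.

Step 1: 6 trees catch fire, 2 burn out
  TTTTT.
  TTTFTT
  TTF.FT
  TTF.FT
  TTTF.T
Step 2: 8 trees catch fire, 6 burn out
  TTTFT.
  TTF.FT
  TF...F
  TF...F
  TTF..T
Step 3: 8 trees catch fire, 8 burn out
  TTF.F.
  TF...F
  F.....
  F.....
  TF...F
Step 4: 3 trees catch fire, 8 burn out
  TF....
  F.....
  ......
  ......
  F.....
Step 5: 1 trees catch fire, 3 burn out
  F.....
  ......
  ......
  ......
  ......
Step 6: 0 trees catch fire, 1 burn out
  ......
  ......
  ......
  ......
  ......

......
......
......
......
......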